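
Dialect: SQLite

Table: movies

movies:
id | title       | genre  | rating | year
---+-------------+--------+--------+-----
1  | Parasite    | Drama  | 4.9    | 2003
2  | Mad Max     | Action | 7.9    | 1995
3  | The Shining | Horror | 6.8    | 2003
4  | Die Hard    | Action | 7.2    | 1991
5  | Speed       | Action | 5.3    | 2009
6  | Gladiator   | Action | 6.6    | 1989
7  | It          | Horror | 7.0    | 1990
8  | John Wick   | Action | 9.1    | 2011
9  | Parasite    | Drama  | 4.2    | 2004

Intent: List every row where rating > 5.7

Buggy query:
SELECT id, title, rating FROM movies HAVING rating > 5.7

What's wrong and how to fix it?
Bug: This is a non-aggregate query (no GROUP BY, no aggregates), so in SQLite the HAVING clause is invalid here; a row-level condition belongs in WHERE

Fix: Use WHERE for row-level filtering

Corrected query:
SELECT id, title, rating FROM movies WHERE rating > 5.7

Result:
id | title       | rating
---+-------------+-------
2  | Mad Max     | 7.9   
3  | The Shining | 6.8   
4  | Die Hard    | 7.2   
6  | Gladiator   | 6.6   
7  | It          | 7     
8  | John Wick   | 9.1   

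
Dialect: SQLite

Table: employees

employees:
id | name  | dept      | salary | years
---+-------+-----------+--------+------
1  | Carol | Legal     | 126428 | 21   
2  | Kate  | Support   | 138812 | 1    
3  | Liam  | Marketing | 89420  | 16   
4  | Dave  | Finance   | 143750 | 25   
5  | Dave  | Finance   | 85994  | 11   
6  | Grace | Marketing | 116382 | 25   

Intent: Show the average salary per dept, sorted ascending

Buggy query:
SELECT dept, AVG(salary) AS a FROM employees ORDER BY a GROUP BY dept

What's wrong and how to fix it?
Bug: ORDER BY appears before GROUP BY; SQL clause order requires GROUP BY first

Fix: Reorder: SELECT … FROM … GROUP BY … ORDER BY …

Corrected query:
SELECT dept, AVG(salary) AS a FROM employees GROUP BY dept ORDER BY a

Result:
dept      | a     
----------+-------
Marketing | 102901
Finance   | 114872
Legal     | 126428
Support   | 138812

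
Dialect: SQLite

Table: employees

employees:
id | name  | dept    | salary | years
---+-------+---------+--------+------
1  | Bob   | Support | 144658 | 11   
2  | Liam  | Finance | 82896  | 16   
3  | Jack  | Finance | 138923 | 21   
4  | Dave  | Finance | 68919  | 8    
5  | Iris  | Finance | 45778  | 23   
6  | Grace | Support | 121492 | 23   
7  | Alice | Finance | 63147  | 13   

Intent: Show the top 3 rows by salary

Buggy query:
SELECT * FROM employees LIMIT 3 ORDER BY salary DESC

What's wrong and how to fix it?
Bug: ORDER BY cannot follow LIMIT; LIMIT is the final clause

Fix: Sort with ORDER BY, then apply LIMIT

Corrected query:
SELECT * FROM employees ORDER BY salary DESC LIMIT 3

Result:
id | name  | dept    | salary | years
---+-------+---------+--------+------
1  | Bob   | Support | 144658 | 11   
3  | Jack  | Finance | 138923 | 21   
6  | Grace | Support | 121492 | 23   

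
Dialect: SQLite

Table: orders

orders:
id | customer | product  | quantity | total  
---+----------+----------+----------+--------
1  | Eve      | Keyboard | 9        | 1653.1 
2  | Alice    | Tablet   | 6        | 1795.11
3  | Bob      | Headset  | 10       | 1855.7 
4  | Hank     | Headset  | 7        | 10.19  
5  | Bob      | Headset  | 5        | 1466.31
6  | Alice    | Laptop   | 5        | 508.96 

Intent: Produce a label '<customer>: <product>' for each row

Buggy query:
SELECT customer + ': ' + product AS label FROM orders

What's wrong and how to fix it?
Bug: SQLite uses || for string concatenation; + coerces text to numbers (yielding 0)

Fix: Replace + with || to concatenate text

Corrected query:
SELECT customer || ': ' || product AS label FROM orders

Result:
label        
-------------
Eve: Keyboard
Alice: Tablet
Bob: Headset 
Hank: Headset
Bob: Headset 
Alice: Laptop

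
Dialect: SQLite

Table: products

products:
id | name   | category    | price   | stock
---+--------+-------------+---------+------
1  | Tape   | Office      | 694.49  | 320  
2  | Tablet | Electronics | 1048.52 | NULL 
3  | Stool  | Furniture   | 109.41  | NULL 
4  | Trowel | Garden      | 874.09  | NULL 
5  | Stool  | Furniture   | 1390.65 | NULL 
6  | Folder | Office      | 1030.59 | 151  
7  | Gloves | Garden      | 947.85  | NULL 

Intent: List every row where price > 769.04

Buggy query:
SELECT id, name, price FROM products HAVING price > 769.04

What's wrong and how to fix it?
Bug: This is a non-aggregate query (no GROUP BY, no aggregates), so in SQLite the HAVING clause is invalid here; a row-level condition belongs in WHERE

Fix: Replace HAVING with WHERE since the condition applies to individual rows

Corrected query:
SELECT id, name, price FROM products WHERE price > 769.04

Result:
id | name   | price  
---+--------+--------
2  | Tablet | 1048.52
4  | Trowel | 874.09 
5  | Stool  | 1390.65
6  | Folder | 1030.59
7  | Gloves | 947.85 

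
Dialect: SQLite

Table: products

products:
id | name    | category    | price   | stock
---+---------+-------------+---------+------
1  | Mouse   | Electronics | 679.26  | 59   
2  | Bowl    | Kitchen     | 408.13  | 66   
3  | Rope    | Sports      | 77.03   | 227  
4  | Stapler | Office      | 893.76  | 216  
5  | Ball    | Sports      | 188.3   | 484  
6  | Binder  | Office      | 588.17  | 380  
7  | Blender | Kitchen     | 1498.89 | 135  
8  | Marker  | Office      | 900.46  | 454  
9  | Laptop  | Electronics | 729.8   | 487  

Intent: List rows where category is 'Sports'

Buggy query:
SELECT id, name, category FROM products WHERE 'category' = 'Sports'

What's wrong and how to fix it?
Bug: Single quotes denote string literals in SQL; the column name is being compared as a constant string

Fix: Reference the column as category without single quotes

Corrected query:
SELECT id, name, category FROM products WHERE category = 'Sports'

Result:
id | name | category
---+------+---------
3  | Rope | Sports  
5  | Ball | Sports  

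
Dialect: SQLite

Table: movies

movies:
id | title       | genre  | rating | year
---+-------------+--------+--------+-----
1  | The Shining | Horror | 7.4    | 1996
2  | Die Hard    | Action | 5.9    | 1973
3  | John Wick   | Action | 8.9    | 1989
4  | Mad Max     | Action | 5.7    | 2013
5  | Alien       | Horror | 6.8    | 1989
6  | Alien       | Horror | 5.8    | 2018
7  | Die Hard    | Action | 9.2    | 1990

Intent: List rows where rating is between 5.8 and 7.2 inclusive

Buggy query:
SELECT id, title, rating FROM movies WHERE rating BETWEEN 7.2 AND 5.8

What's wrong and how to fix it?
Bug: BETWEEN expects the lower bound first; with 7.2 AND 5.8 the range is empty

Fix: Write BETWEEN 5.8 AND 7.2

Corrected query:
SELECT id, title, rating FROM movies WHERE rating BETWEEN 5.8 AND 7.2

Result:
id | title    | rating
---+----------+-------
2  | Die Hard | 5.9   
5  | Alien    | 6.8   
6  | Alien    | 5.8   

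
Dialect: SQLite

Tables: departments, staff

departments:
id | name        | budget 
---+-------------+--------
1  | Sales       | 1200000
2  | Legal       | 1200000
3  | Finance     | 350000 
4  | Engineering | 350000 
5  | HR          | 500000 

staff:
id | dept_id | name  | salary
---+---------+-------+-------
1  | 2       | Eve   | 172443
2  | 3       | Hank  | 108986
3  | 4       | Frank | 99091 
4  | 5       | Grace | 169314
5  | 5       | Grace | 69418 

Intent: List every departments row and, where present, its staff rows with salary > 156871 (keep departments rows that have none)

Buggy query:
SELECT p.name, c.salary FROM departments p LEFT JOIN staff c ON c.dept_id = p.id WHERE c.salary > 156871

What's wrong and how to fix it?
Bug: A WHERE condition on the right-hand table after LEFT JOIN drops unmatched parents

Fix: Put 'c.salary > 156871' in the JOIN's ON clause instead of WHERE

Corrected query:
SELECT p.name, c.salary FROM departments p LEFT JOIN staff c ON c.dept_id = p.id AND c.salary > 156871

Result:
name        | salary
------------+-------
Sales       | NULL  
Legal       | 172443
Finance     | NULL  
Engineering | NULL  
HR          | 169314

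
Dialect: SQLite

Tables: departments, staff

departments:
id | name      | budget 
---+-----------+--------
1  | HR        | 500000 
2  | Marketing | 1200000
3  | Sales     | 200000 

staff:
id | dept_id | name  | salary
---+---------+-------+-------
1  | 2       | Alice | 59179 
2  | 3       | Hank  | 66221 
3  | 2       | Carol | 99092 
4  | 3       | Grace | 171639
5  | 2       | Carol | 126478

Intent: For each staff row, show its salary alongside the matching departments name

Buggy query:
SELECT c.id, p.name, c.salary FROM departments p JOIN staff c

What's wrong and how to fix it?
Bug: JOIN with no ON clause produces a cartesian product; every staff row pairs with every departments row

Fix: Add ON c.dept_id = p.id to the JOIN

Corrected query:
SELECT c.id, p.name, c.salary FROM departments p JOIN staff c ON c.dept_id = p.id

Result:
id | name      | salary
---+-----------+-------
1  | Marketing | 59179 
2  | Sales     | 66221 
3  | Marketing | 99092 
4  | Sales     | 171639
5  | Marketing | 126478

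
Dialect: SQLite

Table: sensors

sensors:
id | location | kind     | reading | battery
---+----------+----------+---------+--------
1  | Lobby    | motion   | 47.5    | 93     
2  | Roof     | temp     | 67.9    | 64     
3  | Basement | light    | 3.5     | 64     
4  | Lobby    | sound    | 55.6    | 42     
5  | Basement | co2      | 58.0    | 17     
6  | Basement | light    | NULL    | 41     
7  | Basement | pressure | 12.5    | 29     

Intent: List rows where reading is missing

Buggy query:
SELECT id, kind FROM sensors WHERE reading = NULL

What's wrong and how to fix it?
Bug: Comparing to NULL with '=' never matches; NULL = NULL is unknown, not true

Fix: Use IS NULL to test for NULL

Corrected query:
SELECT id, kind FROM sensors WHERE reading IS NULL

Result:
id | kind 
---+------
6  | light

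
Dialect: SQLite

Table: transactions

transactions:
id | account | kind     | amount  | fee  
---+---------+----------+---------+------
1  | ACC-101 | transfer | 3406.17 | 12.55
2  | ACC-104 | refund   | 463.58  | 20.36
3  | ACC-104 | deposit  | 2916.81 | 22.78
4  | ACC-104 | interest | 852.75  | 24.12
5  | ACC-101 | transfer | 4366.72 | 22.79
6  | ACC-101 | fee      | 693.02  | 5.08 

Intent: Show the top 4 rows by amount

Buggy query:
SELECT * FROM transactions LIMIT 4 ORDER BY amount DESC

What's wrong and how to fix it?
Bug: LIMIT must come after ORDER BY

Fix: Swap the clauses: ORDER BY first, then LIMIT

Corrected query:
SELECT * FROM transactions ORDER BY amount DESC LIMIT 4

Result:
id | account | kind     | amount  | fee  
---+---------+----------+---------+------
5  | ACC-101 | transfer | 4366.72 | 22.79
1  | ACC-101 | transfer | 3406.17 | 12.55
3  | ACC-104 | deposit  | 2916.81 | 22.78
4  | ACC-104 | interest | 852.75  | 24.12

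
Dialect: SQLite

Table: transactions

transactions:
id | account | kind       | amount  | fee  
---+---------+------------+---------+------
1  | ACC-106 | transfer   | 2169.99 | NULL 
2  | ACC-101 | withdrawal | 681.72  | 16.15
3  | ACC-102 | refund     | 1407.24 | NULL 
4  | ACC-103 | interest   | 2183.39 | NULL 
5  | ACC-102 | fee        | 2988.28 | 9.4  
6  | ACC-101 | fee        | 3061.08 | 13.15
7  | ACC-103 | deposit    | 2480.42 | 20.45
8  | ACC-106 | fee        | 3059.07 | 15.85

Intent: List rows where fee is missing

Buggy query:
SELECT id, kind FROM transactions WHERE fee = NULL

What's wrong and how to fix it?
Bug: Comparing to NULL with '=' never matches; NULL = NULL is unknown, not true

Fix: Replace '= NULL' with 'IS NULL'

Corrected query:
SELECT id, kind FROM transactions WHERE fee IS NULL

Result:
id | kind    
---+---------
1  | transfer
3  | refund  
4  | interest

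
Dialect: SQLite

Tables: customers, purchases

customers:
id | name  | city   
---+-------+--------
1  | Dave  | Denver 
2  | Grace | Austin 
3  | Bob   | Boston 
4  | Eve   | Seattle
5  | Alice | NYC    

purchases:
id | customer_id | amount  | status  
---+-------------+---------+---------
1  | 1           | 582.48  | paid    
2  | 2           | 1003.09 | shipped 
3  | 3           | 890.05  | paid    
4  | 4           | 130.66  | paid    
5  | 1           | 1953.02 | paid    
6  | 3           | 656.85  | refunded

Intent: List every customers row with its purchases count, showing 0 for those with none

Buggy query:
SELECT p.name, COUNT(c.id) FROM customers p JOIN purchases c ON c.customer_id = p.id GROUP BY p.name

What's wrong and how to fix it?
Bug: INNER JOIN drops customers rows that have no matching purchases rows

Fix: Switch to LEFT JOIN to retain unmatched parent rows

Corrected query:
SELECT p.name, COUNT(c.id) FROM customers p LEFT JOIN purchases c ON c.customer_id = p.id GROUP BY p.name

Result:
name  | COUNT(c.id)
------+------------
Alice | 0          
Bob   | 2          
Dave  | 2          
Eve   | 1          
Grace | 1          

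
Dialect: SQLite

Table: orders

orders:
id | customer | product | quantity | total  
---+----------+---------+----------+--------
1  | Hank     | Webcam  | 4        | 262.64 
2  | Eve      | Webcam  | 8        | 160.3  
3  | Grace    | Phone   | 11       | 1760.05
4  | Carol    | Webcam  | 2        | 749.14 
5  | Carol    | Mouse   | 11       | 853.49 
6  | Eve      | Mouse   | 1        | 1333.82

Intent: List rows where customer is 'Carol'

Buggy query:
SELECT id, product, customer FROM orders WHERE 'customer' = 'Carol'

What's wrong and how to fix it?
Bug: Single quotes denote string literals in SQL; the column name is being compared as a constant string

Fix: Reference the column as customer without single quotes

Corrected query:
SELECT id, product, customer FROM orders WHERE customer = 'Carol'

Result:
id | product | customer
---+---------+---------
4  | Webcam  | Carol   
5  | Mouse   | Carol   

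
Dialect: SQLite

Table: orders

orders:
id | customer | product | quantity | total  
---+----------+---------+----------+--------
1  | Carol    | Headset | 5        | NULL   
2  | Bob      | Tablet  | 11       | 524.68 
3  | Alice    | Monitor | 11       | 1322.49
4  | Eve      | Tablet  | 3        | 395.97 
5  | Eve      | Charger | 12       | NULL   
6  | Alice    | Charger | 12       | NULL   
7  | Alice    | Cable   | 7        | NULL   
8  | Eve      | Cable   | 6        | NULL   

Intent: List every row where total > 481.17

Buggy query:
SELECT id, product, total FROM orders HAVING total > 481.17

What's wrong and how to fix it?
Bug: HAVING filters the output of aggregation, but this query has no GROUP BY and no aggregate functions, so SQLite rejects it (HAVING clause on a non-aggregate query); the condition here is per row

Fix: Replace HAVING with WHERE since the condition applies to individual rows

Corrected query:
SELECT id, product, total FROM orders WHERE total > 481.17

Result:
id | product | total  
---+---------+--------
2  | Tablet  | 524.68 
3  | Monitor | 1322.49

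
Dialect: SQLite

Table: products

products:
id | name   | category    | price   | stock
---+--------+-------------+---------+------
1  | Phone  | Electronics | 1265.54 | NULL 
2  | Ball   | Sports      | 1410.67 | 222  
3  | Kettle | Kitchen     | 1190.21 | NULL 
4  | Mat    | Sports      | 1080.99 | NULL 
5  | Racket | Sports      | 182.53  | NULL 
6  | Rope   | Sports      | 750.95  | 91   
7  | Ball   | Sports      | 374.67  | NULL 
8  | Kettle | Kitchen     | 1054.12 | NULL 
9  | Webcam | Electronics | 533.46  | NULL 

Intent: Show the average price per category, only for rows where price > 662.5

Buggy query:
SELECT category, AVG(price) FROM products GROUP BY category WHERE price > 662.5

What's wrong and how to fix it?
Bug: WHERE cannot follow GROUP BY

Fix: Place WHERE between FROM and GROUP BY

Corrected query:
SELECT category, AVG(price) FROM products WHERE price > 662.5 GROUP BY category

Result:
category    | AVG(price)
------------+-----------
Electronics | 1265.54   
Kitchen     | 1122.165  
Sports      | 1080.87   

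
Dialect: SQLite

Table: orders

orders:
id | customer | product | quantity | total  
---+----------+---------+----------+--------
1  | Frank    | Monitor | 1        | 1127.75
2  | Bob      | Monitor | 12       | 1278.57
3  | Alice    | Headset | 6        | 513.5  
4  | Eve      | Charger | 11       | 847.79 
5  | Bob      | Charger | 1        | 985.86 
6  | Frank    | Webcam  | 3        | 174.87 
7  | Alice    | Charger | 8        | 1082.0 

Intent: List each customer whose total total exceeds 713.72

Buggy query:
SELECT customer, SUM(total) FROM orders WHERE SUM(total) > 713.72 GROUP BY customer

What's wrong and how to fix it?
Bug: WHERE runs before GROUP BY, so aggregates aren't available there

Fix: Move the aggregate condition to a HAVING clause

Corrected query:
SELECT customer, SUM(total) FROM orders GROUP BY customer HAVING SUM(total) > 713.72

Result:
customer | SUM(total)
---------+-----------
Alice    | 1595.5    
Bob      | 2264.43   
Eve      | 847.79    
Frank    | 1302.62   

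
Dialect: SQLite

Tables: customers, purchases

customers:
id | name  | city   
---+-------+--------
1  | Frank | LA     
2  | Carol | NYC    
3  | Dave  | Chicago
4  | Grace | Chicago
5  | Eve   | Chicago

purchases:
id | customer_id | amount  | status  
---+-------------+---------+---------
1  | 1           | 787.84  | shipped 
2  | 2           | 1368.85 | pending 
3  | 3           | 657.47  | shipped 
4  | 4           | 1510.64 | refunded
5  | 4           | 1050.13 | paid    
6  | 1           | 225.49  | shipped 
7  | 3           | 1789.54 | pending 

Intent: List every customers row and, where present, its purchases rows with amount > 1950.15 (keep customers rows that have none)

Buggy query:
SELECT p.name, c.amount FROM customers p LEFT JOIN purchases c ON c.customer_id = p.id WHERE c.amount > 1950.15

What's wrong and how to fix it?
Bug: Filtering c.amount in WHERE discards the NULL rows produced by LEFT JOIN, turning it into an inner join

Fix: Put 'c.amount > 1950.15' in the JOIN's ON clause instead of WHERE

Corrected query:
SELECT p.name, c.amount FROM customers p LEFT JOIN purchases c ON c.customer_id = p.id AND c.amount > 1950.15

Result:
name  | amount
------+-------
Frank | NULL  
Carol | NULL  
Dave  | NULL  
Grace | NULL  
Eve   | NULL  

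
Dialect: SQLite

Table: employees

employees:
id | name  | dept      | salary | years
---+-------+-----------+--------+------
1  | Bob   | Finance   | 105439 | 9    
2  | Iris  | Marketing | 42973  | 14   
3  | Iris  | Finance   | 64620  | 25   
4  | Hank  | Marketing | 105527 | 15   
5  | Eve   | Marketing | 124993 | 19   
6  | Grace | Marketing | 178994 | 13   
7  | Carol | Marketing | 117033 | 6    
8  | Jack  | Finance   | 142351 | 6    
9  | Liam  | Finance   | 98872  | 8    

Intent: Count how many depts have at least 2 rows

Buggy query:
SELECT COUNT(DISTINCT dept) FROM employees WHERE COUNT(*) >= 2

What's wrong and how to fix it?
Bug: COUNT(*) cannot appear in WHERE; the per-group count doesn't exist yet

Fix: Group first with HAVING COUNT(*) >= 2, then COUNT the resulting groups

Corrected query:
SELECT COUNT(*) FROM (SELECT dept FROM employees GROUP BY dept HAVING COUNT(*) >= 2)

Result:
COUNT(*)
--------
2       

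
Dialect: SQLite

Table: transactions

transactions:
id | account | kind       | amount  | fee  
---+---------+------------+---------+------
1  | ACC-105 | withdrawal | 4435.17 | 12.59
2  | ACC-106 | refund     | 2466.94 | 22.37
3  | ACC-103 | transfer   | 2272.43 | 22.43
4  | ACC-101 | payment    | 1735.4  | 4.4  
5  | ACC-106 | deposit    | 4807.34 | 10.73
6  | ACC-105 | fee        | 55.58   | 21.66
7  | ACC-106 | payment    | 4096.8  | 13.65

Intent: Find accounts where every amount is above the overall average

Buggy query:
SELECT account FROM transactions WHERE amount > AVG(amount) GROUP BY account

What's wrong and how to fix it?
Bug: AVG() is an aggregate; it can't sit directly in WHERE

Fix: Use a subquery for AVG and a HAVING MIN(...) filter so the condition holds for every row in the group

Corrected query:
SELECT account FROM transactions GROUP BY account HAVING MIN(amount) > (SELECT AVG(amount) FROM transactions)

Result:
(no rows)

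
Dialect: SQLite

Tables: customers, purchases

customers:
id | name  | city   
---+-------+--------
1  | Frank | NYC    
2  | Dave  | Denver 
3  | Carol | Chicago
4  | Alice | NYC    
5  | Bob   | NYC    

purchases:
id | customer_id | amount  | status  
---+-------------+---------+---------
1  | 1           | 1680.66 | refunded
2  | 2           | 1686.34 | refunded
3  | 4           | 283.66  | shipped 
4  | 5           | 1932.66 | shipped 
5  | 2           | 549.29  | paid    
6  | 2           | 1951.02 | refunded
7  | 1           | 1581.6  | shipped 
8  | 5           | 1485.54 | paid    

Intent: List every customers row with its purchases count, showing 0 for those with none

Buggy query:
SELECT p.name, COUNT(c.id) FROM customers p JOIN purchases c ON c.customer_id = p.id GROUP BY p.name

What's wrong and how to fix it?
Bug: An inner join excludes parents with zero children

Fix: Use LEFT JOIN so parents without children still appear (COUNT(c.id) gives 0)

Corrected query:
SELECT p.name, COUNT(c.id) FROM customers p LEFT JOIN purchases c ON c.customer_id = p.id GROUP BY p.name

Result:
name  | COUNT(c.id)
------+------------
Alice | 1          
Bob   | 2          
Carol | 0          
Dave  | 3          
Frank | 2          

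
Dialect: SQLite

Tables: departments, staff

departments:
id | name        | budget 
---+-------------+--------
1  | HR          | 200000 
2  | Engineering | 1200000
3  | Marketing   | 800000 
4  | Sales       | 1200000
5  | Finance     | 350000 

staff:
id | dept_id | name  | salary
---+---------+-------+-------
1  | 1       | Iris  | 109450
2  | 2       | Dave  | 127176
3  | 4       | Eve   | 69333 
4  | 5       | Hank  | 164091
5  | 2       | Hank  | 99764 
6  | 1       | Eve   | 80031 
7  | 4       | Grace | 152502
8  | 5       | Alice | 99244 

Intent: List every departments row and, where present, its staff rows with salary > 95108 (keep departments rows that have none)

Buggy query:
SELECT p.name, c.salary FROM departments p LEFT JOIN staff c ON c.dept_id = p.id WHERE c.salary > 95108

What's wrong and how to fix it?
Bug: A WHERE condition on the right-hand table after LEFT JOIN drops unmatched parents

Fix: Put 'c.salary > 95108' in the JOIN's ON clause instead of WHERE

Corrected query:
SELECT p.name, c.salary FROM departments p LEFT JOIN staff c ON c.dept_id = p.id AND c.salary > 95108

Result:
name        | salary
------------+-------
HR          | 109450
Engineering | 99764 
Engineering | 127176
Marketing   | NULL  
Sales       | 152502
Finance     | 99244 
Finance     | 164091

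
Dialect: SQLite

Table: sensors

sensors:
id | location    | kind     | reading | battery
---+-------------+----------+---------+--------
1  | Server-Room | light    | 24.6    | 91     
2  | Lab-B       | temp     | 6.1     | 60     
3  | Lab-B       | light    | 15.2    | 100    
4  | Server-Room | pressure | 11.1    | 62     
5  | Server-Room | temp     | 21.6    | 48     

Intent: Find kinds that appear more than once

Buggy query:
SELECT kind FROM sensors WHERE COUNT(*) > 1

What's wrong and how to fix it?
Bug: COUNT(*) is an aggregate and cannot be used in WHERE

Fix: GROUP BY kind, then filter groups with HAVING COUNT(*) > 1

Corrected query:
SELECT kind FROM sensors GROUP BY kind HAVING COUNT(*) > 1

Result:
kind 
-----
light
temp 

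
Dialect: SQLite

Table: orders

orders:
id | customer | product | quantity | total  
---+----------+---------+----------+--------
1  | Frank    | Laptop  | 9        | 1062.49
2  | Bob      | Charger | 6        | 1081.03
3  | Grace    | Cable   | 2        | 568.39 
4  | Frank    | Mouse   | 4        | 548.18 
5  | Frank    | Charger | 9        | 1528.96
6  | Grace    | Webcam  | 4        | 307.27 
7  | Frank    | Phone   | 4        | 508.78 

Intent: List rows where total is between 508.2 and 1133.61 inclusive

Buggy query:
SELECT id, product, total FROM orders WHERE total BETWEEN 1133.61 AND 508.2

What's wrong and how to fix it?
Bug: BETWEEN expects the lower bound first; with 1133.61 AND 508.2 the range is empty

Fix: Write BETWEEN 508.2 AND 1133.61

Corrected query:
SELECT id, product, total FROM orders WHERE total BETWEEN 508.2 AND 1133.61

Result:
id | product | total  
---+---------+--------
1  | Laptop  | 1062.49
2  | Charger | 1081.03
3  | Cable   | 568.39 
4  | Mouse   | 548.18 
7  | Phone   | 508.78 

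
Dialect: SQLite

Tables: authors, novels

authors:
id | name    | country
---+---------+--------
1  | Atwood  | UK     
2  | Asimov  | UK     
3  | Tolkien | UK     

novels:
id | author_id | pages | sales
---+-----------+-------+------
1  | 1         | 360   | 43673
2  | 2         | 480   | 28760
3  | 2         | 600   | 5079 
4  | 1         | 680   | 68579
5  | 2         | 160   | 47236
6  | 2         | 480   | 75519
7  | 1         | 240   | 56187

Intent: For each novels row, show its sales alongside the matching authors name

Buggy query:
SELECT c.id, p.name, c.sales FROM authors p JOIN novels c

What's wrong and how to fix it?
Bug: JOIN with no ON clause produces a cartesian product; every novels row pairs with every authors row

Fix: Add ON c.author_id = p.id to the JOIN

Corrected query:
SELECT c.id, p.name, c.sales FROM authors p JOIN novels c ON c.author_id = p.id

Result:
id | name   | sales
---+--------+------
1  | Atwood | 43673
2  | Asimov | 28760
3  | Asimov | 5079 
4  | Atwood | 68579
5  | Asimov | 47236
6  | Asimov | 75519
7  | Atwood | 56187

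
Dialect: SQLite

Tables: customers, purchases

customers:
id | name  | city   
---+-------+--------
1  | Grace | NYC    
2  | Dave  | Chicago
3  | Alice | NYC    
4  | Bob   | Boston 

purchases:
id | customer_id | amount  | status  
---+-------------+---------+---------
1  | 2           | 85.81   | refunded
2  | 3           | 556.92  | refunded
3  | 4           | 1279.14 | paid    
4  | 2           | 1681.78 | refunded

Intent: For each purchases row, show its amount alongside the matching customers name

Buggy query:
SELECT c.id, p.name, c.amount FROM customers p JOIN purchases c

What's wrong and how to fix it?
Bug: Missing join condition: each purchases row is matched to all customers rows instead of just its own

Fix: Specify the join condition linking the foreign key to the parent id

Corrected query:
SELECT c.id, p.name, c.amount FROM customers p JOIN purchases c ON c.customer_id = p.id

Result:
id | name  | amount 
---+-------+--------
1  | Dave  | 85.81  
2  | Alice | 556.92 
3  | Bob   | 1279.14
4  | Dave  | 1681.78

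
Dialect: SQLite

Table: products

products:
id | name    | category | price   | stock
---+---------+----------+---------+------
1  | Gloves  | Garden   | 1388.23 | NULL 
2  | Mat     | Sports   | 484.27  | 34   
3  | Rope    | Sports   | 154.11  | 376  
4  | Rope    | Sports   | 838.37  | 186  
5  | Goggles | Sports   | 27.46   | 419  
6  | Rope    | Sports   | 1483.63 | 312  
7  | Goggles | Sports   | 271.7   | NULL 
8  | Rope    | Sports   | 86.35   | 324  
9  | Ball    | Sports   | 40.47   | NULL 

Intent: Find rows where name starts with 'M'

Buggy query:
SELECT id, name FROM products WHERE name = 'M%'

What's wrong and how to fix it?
Bug: Wildcards only work with LIKE; '=' treats '%' as a literal character

Fix: Use LIKE for wildcard pattern matching

Corrected query:
SELECT id, name FROM products WHERE name LIKE 'M%'

Result:
id | name
---+-----
2  | Mat 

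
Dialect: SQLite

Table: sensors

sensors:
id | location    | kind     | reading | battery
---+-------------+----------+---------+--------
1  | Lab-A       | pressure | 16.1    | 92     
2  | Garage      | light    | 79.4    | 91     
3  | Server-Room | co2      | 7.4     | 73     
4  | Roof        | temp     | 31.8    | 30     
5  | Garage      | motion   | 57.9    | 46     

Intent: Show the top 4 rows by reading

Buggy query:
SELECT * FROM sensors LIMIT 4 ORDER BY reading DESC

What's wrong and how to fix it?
Bug: LIMIT must come after ORDER BY

Fix: Swap the clauses: ORDER BY first, then LIMIT

Corrected query:
SELECT * FROM sensors ORDER BY reading DESC LIMIT 4

Result:
id | location | kind     | reading | battery
---+----------+----------+---------+--------
2  | Garage   | light    | 79.4    | 91     
5  | Garage   | motion   | 57.9    | 46     
4  | Roof     | temp     | 31.8    | 30     
1  | Lab-A    | pressure | 16.1    | 92     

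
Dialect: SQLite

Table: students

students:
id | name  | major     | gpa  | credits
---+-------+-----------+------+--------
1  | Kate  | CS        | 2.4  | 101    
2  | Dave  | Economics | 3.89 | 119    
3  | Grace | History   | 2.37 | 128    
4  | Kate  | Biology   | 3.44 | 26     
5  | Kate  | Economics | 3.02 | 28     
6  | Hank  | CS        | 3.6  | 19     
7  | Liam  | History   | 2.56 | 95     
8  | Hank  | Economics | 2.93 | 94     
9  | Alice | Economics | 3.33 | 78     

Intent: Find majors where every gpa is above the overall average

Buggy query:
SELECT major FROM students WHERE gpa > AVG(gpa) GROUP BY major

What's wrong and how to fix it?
Bug: WHERE evaluates per row before aggregation, so AVG() is unavailable

Fix: Use a subquery for AVG and a HAVING MIN(...) filter so the condition holds for every row in the group

Corrected query:
SELECT major FROM students GROUP BY major HAVING MIN(gpa) > (SELECT AVG(gpa) FROM students)

Result:
major  
-------
Biology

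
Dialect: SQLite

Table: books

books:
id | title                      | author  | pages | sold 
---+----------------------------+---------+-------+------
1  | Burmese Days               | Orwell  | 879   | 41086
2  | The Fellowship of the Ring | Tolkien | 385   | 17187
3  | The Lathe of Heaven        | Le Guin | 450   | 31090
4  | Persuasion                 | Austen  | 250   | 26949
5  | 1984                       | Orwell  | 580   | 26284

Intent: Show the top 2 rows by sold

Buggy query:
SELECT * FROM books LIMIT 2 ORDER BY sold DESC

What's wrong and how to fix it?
Bug: LIMIT must come after ORDER BY

Fix: Swap the clauses: ORDER BY first, then LIMIT

Corrected query:
SELECT * FROM books ORDER BY sold DESC LIMIT 2

Result:
id | title               | author  | pages | sold 
---+---------------------+---------+-------+------
1  | Burmese Days        | Orwell  | 879   | 41086
3  | The Lathe of Heaven | Le Guin | 450   | 31090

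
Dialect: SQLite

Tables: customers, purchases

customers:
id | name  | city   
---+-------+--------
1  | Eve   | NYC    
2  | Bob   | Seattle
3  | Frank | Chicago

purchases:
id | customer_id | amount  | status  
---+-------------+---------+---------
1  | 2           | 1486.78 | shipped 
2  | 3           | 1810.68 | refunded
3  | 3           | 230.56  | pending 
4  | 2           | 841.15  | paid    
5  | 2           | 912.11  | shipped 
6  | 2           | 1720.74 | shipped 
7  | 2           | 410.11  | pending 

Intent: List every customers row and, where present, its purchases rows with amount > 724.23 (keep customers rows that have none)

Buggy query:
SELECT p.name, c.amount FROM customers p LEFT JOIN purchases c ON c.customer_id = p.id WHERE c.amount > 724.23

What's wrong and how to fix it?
Bug: A WHERE condition on the right-hand table after LEFT JOIN drops unmatched parents

Fix: Move the right-table condition into the ON clause so unmatched parents are kept

Corrected query:
SELECT p.name, c.amount FROM customers p LEFT JOIN purchases c ON c.customer_id = p.id AND c.amount > 724.23

Result:
name  | amount 
------+--------
Eve   | NULL   
Bob   | 841.15 
Bob   | 912.11 
Bob   | 1486.78
Bob   | 1720.74
Frank | 1810.68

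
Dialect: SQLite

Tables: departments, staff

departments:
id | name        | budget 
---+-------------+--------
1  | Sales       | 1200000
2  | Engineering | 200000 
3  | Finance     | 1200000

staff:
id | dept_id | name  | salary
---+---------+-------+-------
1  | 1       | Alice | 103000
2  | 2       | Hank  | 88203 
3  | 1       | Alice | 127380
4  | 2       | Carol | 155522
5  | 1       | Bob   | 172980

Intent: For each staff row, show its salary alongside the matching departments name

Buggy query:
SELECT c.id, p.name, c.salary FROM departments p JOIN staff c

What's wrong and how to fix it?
Bug: Missing join condition: each staff row is matched to all departments rows instead of just its own

Fix: Specify the join condition linking the foreign key to the parent id

Corrected query:
SELECT c.id, p.name, c.salary FROM departments p JOIN staff c ON c.dept_id = p.id

Result:
id | name        | salary
---+-------------+-------
1  | Sales       | 103000
2  | Engineering | 88203 
3  | Sales       | 127380
4  | Engineering | 155522
5  | Sales       | 172980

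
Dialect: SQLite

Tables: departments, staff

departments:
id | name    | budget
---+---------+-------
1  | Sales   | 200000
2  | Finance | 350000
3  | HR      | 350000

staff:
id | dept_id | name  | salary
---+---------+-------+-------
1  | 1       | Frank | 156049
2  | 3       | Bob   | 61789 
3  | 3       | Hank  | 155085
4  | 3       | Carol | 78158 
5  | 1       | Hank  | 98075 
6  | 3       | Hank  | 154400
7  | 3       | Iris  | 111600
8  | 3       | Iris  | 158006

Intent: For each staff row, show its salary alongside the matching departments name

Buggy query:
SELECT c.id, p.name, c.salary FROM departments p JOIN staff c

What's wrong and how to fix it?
Bug: Missing join condition: each staff row is matched to all departments rows instead of just its own

Fix: Add ON c.dept_id = p.id to the JOIN

Corrected query:
SELECT c.id, p.name, c.salary FROM departments p JOIN staff c ON c.dept_id = p.id

Result:
id | name  | salary
---+-------+-------
1  | Sales | 156049
2  | HR    | 61789 
3  | HR    | 155085
4  | HR    | 78158 
5  | Sales | 98075 
6  | HR    | 154400
7  | HR    | 111600
8  | HR    | 158006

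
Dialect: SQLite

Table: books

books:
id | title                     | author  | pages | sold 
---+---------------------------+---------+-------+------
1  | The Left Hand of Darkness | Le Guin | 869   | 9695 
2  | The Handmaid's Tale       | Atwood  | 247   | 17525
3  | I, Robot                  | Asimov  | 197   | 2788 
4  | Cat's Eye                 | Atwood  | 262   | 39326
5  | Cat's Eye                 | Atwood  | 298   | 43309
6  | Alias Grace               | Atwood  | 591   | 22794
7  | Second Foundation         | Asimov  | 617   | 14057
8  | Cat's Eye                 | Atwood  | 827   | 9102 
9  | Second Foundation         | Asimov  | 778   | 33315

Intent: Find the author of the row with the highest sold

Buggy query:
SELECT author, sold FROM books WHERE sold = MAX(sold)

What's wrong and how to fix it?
Bug: MAX(sold) is an aggregate and cannot be used directly in WHERE

Fix: Use a subquery: WHERE sold = (SELECT MAX(sold) FROM books)

Corrected query:
SELECT author, sold FROM books WHERE sold = (SELECT MAX(sold) FROM books)

Result:
author | sold 
-------+------
Atwood | 43309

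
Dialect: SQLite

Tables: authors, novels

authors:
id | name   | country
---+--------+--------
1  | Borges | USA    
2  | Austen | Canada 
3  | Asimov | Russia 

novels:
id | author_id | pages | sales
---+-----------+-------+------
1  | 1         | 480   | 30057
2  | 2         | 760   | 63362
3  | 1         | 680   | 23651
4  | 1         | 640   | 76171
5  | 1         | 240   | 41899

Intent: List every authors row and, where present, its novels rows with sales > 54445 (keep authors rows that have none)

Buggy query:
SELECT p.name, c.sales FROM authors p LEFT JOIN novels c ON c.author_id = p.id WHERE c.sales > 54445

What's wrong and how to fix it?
Bug: A WHERE condition on the right-hand table after LEFT JOIN drops unmatched parents

Fix: Put 'c.sales > 54445' in the JOIN's ON clause instead of WHERE

Corrected query:
SELECT p.name, c.sales FROM authors p LEFT JOIN novels c ON c.author_id = p.id AND c.sales > 54445

Result:
name   | sales
-------+------
Borges | 76171
Austen | 63362
Asimov | NULL 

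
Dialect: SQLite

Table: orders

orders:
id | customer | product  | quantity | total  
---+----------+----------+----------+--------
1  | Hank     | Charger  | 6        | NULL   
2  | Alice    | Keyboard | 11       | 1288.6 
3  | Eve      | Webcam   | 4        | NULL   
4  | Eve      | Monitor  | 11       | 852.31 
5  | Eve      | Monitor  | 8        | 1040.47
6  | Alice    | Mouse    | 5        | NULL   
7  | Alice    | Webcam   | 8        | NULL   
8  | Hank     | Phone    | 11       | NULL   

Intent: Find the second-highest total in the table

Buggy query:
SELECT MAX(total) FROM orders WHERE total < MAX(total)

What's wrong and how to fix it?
Bug: The inner MAX is an aggregate inside WHERE, which is not allowed

Fix: Put the inner MAX in a scalar subquery

Corrected query:
SELECT MAX(total) FROM orders WHERE total < (SELECT MAX(total) FROM orders)

Result:
MAX(total)
----------
1040.47   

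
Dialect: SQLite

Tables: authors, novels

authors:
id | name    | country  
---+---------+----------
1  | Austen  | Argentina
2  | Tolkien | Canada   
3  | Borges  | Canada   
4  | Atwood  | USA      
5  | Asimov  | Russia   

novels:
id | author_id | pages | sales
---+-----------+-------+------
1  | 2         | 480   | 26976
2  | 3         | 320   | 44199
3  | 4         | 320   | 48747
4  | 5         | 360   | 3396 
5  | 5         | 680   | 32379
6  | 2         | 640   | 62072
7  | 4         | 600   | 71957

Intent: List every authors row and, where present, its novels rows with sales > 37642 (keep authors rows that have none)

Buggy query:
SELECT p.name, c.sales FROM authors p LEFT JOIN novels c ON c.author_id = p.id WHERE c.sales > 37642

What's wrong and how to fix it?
Bug: A WHERE condition on the right-hand table after LEFT JOIN drops unmatched parents

Fix: Put 'c.sales > 37642' in the JOIN's ON clause instead of WHERE

Corrected query:
SELECT p.name, c.sales FROM authors p LEFT JOIN novels c ON c.author_id = p.id AND c.sales > 37642

Result:
name    | sales
--------+------
Austen  | NULL 
Tolkien | 62072
Borges  | 44199
Atwood  | 48747
Atwood  | 71957
Asimov  | NULL 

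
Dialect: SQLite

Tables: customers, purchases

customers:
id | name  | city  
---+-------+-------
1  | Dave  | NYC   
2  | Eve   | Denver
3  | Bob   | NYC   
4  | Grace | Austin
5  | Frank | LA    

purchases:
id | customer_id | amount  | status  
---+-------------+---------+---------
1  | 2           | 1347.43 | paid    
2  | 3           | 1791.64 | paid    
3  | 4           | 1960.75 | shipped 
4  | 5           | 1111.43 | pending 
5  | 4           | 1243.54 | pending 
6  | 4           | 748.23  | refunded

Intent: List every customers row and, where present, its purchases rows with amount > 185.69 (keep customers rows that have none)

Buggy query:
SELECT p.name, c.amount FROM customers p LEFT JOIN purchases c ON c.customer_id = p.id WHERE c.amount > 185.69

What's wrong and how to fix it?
Bug: Filtering c.amount in WHERE discards the NULL rows produced by LEFT JOIN, turning it into an inner join

Fix: Move the right-table condition into the ON clause so unmatched parents are kept

Corrected query:
SELECT p.name, c.amount FROM customers p LEFT JOIN purchases c ON c.customer_id = p.id AND c.amount > 185.69

Result:
name  | amount 
------+--------
Dave  | NULL   
Eve   | 1347.43
Bob   | 1791.64
Grace | 748.23 
Grace | 1243.54
Grace | 1960.75
Frank | 1111.43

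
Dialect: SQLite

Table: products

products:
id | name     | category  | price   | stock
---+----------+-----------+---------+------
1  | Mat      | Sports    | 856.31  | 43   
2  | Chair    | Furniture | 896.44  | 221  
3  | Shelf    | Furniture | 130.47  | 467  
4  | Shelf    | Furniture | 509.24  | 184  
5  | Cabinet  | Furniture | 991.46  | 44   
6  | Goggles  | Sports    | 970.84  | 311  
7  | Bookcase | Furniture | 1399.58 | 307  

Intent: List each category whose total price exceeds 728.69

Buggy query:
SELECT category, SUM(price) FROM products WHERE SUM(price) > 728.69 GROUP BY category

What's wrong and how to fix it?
Bug: Aggregate functions cannot appear in a WHERE clause

Fix: Use HAVING (which filters groups after aggregation) instead of WHERE

Corrected query:
SELECT category, SUM(price) FROM products GROUP BY category HAVING SUM(price) > 728.69

Result:
category  | SUM(price)
----------+-----------
Furniture | 3927.19   
Sports    | 1827.15   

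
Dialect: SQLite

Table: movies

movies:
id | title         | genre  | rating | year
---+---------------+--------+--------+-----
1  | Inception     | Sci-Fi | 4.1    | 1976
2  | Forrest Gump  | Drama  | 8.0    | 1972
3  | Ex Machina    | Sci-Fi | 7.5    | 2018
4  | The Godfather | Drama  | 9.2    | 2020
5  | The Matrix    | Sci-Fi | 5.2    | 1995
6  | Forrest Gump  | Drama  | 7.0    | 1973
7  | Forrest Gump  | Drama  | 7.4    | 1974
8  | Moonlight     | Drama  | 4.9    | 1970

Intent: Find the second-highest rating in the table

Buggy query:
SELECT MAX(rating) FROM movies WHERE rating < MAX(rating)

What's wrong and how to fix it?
Bug: The inner MAX is an aggregate inside WHERE, which is not allowed

Fix: Compute the overall MAX in a subquery, then take MAX of rows below it

Corrected query:
SELECT MAX(rating) FROM movies WHERE rating < (SELECT MAX(rating) FROM movies)

Result:
MAX(rating)
-----------
8          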